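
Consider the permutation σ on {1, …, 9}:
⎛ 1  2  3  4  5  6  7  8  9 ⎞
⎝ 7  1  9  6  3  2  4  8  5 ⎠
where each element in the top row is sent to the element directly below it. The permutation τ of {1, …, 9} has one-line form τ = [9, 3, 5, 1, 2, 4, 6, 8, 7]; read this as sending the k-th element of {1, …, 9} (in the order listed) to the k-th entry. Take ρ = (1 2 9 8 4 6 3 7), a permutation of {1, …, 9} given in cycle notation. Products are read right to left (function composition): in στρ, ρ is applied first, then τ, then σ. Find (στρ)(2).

4

(στρ)(2) = σ(τ(ρ(2))). ρ(2) = 9, then τ(9) = 7, then σ(7) = 4, so the result is 4.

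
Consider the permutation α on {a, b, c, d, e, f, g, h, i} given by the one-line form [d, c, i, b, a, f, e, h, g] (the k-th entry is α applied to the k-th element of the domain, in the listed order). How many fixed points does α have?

The fixed points (elements with α(x) = x) are {f, h}, so there are 2.

2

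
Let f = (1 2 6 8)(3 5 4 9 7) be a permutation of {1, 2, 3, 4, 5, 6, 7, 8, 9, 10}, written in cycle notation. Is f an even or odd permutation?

The cycle lengths are 5, 4, 1.
A cycle of length ℓ contributes ℓ−1 transpositions, so f is a product of 4 + 3 = 7 transpositions — odd.

odd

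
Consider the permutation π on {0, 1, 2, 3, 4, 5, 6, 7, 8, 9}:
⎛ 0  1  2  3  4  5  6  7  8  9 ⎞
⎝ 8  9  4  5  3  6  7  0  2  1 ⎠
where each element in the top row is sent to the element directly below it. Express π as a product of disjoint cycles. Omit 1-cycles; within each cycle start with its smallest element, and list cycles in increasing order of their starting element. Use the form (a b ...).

(0 8 2 4 3 5 6 7)(1 9)

From 0: 0 → 8 → 2 → 4 → 3 → 5 → 6 → 7 → 0, closing the cycle (0 8 2 4 3 5 6 7).
Repeating from the next unused element and collecting all non-trivial cycles gives (0 8 2 4 3 5 6 7)(1 9).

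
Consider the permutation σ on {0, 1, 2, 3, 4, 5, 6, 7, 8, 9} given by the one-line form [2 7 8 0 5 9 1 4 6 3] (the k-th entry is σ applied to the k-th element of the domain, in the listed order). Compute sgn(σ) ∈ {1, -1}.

-1

In disjoint-cycle form the cycle lengths are 10.
A cycle is odd iff its length is even; σ has 1 even-length cycle, so sgn(σ) = (−1)^1 and σ is odd.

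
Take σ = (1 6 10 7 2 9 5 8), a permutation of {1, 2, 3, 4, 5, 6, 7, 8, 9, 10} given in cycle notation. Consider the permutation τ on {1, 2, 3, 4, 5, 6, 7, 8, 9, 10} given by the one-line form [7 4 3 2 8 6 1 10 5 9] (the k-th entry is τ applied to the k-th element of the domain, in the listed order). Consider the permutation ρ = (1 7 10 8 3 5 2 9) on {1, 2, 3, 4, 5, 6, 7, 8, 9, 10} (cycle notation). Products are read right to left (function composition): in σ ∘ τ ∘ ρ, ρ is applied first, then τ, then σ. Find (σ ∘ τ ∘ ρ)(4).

Chase 4: ρ(4) = 4; τ(4) = 2; σ(2) = 9. Hence (σ ∘ τ ∘ ρ)(4) = 9.

9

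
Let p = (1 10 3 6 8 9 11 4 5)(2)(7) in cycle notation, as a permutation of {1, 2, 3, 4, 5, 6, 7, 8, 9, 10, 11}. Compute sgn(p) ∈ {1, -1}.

The cycle lengths are 9, 1, 1.
A cycle of length ℓ contributes ℓ−1 transpositions, so p is a product of 8 transpositions — even.

1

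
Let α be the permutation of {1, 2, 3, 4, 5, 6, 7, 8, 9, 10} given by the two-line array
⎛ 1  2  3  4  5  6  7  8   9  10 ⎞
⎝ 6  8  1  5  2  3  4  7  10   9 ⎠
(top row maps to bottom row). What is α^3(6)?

6

Tracing 6 → 3 → … returns to 6 after 3 steps, so 6 lies in a 3-cycle (1, 6, 3).
Powers repeat with period 3 on this cycle, and 3 mod 3 = 0, so α^3(6) = α^0(6).
So α^3(6) = 6.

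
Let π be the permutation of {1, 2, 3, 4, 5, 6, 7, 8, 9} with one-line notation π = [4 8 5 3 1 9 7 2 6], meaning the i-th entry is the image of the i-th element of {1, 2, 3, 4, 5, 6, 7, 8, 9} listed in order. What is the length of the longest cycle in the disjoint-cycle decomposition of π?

4

Decomposing into disjoint cycles gives (1 4 3 5)(2 8)(6 9); the longest has length 4.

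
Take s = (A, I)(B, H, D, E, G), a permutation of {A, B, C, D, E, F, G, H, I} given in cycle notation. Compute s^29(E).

E lies in the 5-cycle (B, H, D, E, G).
Powers repeat with period 5 on this cycle, and 29 mod 5 = 4, so s^29(E) = s^4(E).
Stepping 4 places around the cycle: E → G → B → H → D.

D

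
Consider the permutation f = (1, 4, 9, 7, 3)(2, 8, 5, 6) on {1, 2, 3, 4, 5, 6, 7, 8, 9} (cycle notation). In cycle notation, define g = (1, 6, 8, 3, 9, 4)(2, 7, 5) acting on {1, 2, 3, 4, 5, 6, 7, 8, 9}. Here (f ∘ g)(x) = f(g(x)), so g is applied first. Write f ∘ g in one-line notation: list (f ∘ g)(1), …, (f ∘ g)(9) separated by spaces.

(f ∘ g)(x) = f(g(x)). Computing each image: f(g(1)) = f(6) = 2, f(g(2)) = f(7) = 3, f(g(3)) = f(9) = 7, f(g(4)) = f(1) = 4, f(g(5)) = f(2) = 8, f(g(6)) = f(8) = 5, f(g(7)) = f(5) = 6, f(g(8)) = f(3) = 1, f(g(9)) = f(4) = 9.
Hence f ∘ g = [2 3 7 4 8 5 6 1 9].

2 3 7 4 8 5 6 1 9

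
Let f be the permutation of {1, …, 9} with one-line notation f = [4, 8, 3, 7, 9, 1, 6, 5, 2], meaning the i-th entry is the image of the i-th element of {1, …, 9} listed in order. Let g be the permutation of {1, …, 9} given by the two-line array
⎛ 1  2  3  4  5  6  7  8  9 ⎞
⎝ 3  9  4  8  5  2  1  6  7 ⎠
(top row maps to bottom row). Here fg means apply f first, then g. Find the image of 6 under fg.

First apply f: f(6) = 1, then g(1) = 3. Thus (fg)(6) = 3.

3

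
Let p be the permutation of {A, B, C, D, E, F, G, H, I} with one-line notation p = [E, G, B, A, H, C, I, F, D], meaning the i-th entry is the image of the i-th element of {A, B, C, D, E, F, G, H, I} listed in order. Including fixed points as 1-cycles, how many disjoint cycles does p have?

1

The cycle decomposition is (A, E, H, F, C, B, G, I, D), which has 1 cycle (counting 1-cycles).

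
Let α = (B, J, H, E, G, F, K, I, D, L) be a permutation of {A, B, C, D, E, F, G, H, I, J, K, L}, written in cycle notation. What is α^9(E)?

E lies in the 10-cycle (B, J, H, E, G, F, K, I, D, L).
Stepping 9 places around the cycle: E → G → F → K → I → D → L → B → J → H.

H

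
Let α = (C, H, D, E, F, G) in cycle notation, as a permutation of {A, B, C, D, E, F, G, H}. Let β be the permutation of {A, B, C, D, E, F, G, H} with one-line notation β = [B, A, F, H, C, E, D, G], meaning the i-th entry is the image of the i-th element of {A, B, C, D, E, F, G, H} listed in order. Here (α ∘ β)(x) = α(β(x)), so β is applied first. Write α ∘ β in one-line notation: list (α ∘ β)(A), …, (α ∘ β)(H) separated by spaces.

B A G D H F E C

(α ∘ β)(x) = α(β(x)). Computing each image: α(β(A)) = α(B) = B, α(β(B)) = α(A) = A, α(β(C)) = α(F) = G, α(β(D)) = α(H) = D, α(β(E)) = α(C) = H, α(β(F)) = α(E) = F, α(β(G)) = α(D) = E, α(β(H)) = α(G) = C.
Hence α ∘ β = [B A G D H F E C].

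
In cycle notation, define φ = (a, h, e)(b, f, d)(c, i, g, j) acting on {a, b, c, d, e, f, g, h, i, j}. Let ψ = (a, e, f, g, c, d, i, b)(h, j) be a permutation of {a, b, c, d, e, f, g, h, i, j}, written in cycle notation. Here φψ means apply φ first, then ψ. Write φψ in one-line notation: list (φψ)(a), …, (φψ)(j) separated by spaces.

j g b a e i h f c d

(φψ)(x) = ψ(φ(x)). Computing each image: ψ(φ(a)) = ψ(h) = j, ψ(φ(b)) = ψ(f) = g, ψ(φ(c)) = ψ(i) = b, ψ(φ(d)) = ψ(b) = a, ψ(φ(e)) = ψ(a) = e, ψ(φ(f)) = ψ(d) = i, ψ(φ(g)) = ψ(j) = h, ψ(φ(h)) = ψ(e) = f, ψ(φ(i)) = ψ(g) = c, ψ(φ(j)) = ψ(c) = d.
Hence φψ = [j g b a e i h f c d].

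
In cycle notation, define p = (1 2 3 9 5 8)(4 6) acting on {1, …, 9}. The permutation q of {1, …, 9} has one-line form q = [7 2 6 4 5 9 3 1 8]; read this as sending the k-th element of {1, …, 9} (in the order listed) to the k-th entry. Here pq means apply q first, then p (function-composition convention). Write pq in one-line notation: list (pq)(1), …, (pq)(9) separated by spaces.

(pq)(x) = p(q(x)). Computing each image: p(q(1)) = p(7) = 7, p(q(2)) = p(2) = 3, p(q(3)) = p(6) = 4, p(q(4)) = p(4) = 6, p(q(5)) = p(5) = 8, p(q(6)) = p(9) = 5, p(q(7)) = p(3) = 9, p(q(8)) = p(1) = 2, p(q(9)) = p(8) = 1.
Hence pq = [7 3 4 6 8 5 9 2 1].

7 3 4 6 8 5 9 2 1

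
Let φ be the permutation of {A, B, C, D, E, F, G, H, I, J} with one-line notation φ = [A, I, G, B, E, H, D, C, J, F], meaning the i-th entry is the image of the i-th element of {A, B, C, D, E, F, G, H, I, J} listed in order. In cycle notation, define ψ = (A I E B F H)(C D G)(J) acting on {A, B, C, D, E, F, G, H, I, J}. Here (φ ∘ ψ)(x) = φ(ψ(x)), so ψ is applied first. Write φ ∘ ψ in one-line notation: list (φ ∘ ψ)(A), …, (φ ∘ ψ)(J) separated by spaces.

(φ ∘ ψ)(x) = φ(ψ(x)). Computing each image: φ(ψ(A)) = φ(I) = J, φ(ψ(B)) = φ(F) = H, φ(ψ(C)) = φ(D) = B, φ(ψ(D)) = φ(G) = D, φ(ψ(E)) = φ(B) = I, φ(ψ(F)) = φ(H) = C, φ(ψ(G)) = φ(C) = G, φ(ψ(H)) = φ(A) = A, φ(ψ(I)) = φ(E) = E, φ(ψ(J)) = φ(J) = F.
Hence φ ∘ ψ = [J H B D I C G A E F].

J H B D I C G A E F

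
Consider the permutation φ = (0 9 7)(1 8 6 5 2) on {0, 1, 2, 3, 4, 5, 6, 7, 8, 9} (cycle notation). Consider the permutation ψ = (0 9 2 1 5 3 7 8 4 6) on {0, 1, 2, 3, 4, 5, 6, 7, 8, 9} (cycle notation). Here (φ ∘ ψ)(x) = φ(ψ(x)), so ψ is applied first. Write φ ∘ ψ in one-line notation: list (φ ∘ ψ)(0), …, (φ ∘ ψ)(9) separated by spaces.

7 2 8 0 5 3 9 6 4 1

(φ ∘ ψ)(x) = φ(ψ(x)). Computing each image: φ(ψ(0)) = φ(9) = 7, φ(ψ(1)) = φ(5) = 2, φ(ψ(2)) = φ(1) = 8, φ(ψ(3)) = φ(7) = 0, φ(ψ(4)) = φ(6) = 5, φ(ψ(5)) = φ(3) = 3, φ(ψ(6)) = φ(0) = 9, φ(ψ(7)) = φ(8) = 6, φ(ψ(8)) = φ(4) = 4, φ(ψ(9)) = φ(2) = 1.
Hence φ ∘ ψ = [7 2 8 0 5 3 9 6 4 1].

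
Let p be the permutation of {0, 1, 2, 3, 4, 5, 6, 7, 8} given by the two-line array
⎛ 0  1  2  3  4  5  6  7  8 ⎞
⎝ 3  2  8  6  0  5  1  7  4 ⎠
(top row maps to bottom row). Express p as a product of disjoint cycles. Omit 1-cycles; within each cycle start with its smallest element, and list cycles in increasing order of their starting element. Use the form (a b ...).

Start at 0 and follow images: 0 → 3 → 6 → 1 → 2 → 8 → 4 → 0, giving the cycle (0 3 6 1 2 8 4).
Continuing from each remaining unvisited element yields (0 3 6 1 2 8 4).

(0 3 6 1 2 8 4)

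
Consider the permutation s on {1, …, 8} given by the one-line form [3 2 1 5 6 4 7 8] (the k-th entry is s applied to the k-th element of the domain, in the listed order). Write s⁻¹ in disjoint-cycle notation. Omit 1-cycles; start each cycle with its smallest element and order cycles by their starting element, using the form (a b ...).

The cycle decomposition of s is (1 3)(4 5 6).
Reversing each cycle (and rotating so the smallest element leads) gives s⁻¹ = (1 3)(4 6 5).

(1 3)(4 6 5)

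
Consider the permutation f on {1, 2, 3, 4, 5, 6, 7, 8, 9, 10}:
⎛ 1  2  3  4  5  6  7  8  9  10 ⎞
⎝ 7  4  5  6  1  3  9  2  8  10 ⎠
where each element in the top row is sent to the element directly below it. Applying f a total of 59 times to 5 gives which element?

2

Tracing 5 → 1 → … returns to 5 after 9 steps, so 5 lies in a 9-cycle (1, 7, 9, 8, 2, 4, 6, 3, 5).
Since the cycle has length 9, f^59 acts on it the same as f^5 (59 mod 9 = 5).
Stepping 5 places around the cycle: 5 → 1 → 7 → 9 → 8 → 2.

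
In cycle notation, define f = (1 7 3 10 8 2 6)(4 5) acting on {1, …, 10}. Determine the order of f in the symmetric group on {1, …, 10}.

The disjoint cycles have lengths 7, 2, 1.
The order of f is the least common multiple of its cycle lengths: lcm(7, 2) = 14.

14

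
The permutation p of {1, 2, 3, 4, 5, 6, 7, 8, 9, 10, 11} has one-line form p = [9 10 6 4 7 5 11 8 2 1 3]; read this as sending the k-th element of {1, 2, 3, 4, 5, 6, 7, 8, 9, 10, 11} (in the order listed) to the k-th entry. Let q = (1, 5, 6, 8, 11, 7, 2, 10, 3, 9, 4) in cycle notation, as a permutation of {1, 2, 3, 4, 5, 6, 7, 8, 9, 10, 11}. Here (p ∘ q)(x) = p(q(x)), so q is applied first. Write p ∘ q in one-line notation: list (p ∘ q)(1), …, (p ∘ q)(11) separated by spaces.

7 1 2 9 5 8 10 3 4 6 11

(p ∘ q)(x) = p(q(x)). Computing each image: p(q(1)) = p(5) = 7, p(q(2)) = p(10) = 1, p(q(3)) = p(9) = 2, p(q(4)) = p(1) = 9, p(q(5)) = p(6) = 5, p(q(6)) = p(8) = 8, p(q(7)) = p(2) = 10, p(q(8)) = p(11) = 3, p(q(9)) = p(4) = 4, p(q(10)) = p(3) = 6, p(q(11)) = p(7) = 11.
Hence p ∘ q = [7 1 2 9 5 8 10 3 4 6 11].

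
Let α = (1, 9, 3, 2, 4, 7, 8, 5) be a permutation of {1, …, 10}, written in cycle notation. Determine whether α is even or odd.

The cycle lengths are 8, 1, 1.
A cycle of length ℓ contributes ℓ−1 transpositions, so α is a product of 7 transpositions — odd.

odd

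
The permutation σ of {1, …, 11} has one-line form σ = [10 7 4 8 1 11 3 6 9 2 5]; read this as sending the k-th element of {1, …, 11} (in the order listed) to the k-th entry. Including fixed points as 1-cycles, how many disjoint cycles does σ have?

The cycle decomposition is (1 10 2 7 3 4 8 6 11 5)(9), which has 2 cycles (counting 1-cycles).

2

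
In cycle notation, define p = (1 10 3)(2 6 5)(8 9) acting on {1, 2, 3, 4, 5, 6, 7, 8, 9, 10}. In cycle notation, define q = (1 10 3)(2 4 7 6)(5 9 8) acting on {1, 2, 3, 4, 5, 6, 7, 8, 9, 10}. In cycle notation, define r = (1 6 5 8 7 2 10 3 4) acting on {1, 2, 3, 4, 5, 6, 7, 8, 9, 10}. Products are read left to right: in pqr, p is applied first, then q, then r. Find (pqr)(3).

3

Chase 3: p(3) = 1; q(1) = 10; r(10) = 3. Hence (pqr)(3) = 3.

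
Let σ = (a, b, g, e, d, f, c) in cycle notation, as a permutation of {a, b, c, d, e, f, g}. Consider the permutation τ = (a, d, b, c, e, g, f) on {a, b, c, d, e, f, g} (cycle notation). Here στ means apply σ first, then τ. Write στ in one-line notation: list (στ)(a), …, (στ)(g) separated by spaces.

c f d a b e g

Chase each element through σ then τ: a → b → c; b → g → f; c → a → d; d → f → a; e → d → b; f → c → e; g → e → g.
Collecting the images, στ = [c f d a b e g].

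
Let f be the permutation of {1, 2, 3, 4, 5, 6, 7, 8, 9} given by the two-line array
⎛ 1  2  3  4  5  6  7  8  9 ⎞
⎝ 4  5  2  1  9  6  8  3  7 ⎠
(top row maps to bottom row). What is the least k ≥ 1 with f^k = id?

6

Writing f as disjoint cycles, the cycle lengths are 6, 2, 1.
The order of f is the least common multiple of its cycle lengths: lcm(6, 2) = 6.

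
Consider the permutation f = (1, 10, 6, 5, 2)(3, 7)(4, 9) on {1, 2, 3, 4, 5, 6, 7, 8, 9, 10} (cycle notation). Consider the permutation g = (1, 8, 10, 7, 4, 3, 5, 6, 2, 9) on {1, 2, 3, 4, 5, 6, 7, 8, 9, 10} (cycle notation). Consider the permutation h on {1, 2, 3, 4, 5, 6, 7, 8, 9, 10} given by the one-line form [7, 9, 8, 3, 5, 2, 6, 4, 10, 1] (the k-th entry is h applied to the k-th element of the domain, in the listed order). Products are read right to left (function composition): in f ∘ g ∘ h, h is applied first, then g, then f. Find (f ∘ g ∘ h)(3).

Apply the permutations in order: h(3) = 8, then g(8) = 10, then f(10) = 6. So (f ∘ g ∘ h)(3) = 6.

6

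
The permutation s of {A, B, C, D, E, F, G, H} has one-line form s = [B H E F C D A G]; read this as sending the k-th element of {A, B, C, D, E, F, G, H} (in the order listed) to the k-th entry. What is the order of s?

Writing s as disjoint cycles, the cycle lengths are 4, 2, 2.
The order is lcm(4, 2, 2) = 4.

4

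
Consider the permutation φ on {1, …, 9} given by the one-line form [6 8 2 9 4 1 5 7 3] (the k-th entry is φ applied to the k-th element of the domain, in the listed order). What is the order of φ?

14

The disjoint-cycle form of φ has cycle lengths 7, 2.
The order is lcm(7, 2) = 14.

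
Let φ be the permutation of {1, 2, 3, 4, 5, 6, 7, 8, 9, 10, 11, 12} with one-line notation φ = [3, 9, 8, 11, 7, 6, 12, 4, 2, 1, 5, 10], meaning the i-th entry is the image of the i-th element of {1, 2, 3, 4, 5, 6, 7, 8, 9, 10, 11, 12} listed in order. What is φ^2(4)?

5

Tracing 4 → 11 → … returns to 4 after 9 steps, so 4 lies in a 9-cycle (1, 3, 8, 4, 11, 5, 7, 12, 10).
Advancing 2 steps from 4: 4 → 11 → 5.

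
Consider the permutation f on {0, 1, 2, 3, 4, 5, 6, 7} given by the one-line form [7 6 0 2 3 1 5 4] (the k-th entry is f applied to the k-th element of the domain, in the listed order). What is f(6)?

5

6 is element number 7 of the domain, and entry number 7 of the one-line form is 5, so f(6) = 5.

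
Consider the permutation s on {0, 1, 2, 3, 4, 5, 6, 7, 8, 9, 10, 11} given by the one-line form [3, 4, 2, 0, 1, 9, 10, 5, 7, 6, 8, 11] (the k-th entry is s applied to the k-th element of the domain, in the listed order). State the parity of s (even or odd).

In disjoint-cycle form the cycle lengths are 6, 2, 2, 1, 1.
A cycle is odd iff its length is even; s has 3 even-length cycles, so sgn(s) = (−1)^3 and s is odd.

odd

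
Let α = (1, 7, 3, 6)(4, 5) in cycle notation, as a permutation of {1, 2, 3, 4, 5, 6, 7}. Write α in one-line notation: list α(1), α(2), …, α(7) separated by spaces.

7 2 6 5 4 1 3

Image by image: 1→7, 2→2, 3→6, 4→5, 5→4, 6→1, 7→3.
Listing these in domain order gives 7 2 6 5 4 1 3.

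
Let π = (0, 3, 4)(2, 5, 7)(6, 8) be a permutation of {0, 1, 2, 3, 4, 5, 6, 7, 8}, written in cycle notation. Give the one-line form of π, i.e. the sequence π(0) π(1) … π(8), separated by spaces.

Each element maps to the next entry in its cycle (wrapping to the front): 0→3, 1→1, 2→5, 3→4, 4→0, 5→7, 6→8, 7→2, 8→6.
Listing these in domain order gives 3 1 5 4 0 7 8 2 6.

3 1 5 4 0 7 8 2 6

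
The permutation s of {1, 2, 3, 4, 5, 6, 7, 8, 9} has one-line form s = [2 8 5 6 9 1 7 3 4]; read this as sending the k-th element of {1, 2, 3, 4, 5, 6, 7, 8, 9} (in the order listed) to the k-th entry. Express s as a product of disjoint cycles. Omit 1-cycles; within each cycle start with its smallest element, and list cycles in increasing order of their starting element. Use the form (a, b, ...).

Start at 1 and follow images: 1 → 2 → 8 → 3 → 5 → 9 → 4 → 6 → 1, giving the cycle (1, 2, 8, 3, 5, 9, 4, 6).
Continuing from each remaining unvisited element yields (1, 2, 8, 3, 5, 9, 4, 6).

(1, 2, 8, 3, 5, 9, 4, 6)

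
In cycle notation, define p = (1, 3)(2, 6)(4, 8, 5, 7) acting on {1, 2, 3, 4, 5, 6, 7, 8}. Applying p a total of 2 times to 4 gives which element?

5

4 lies in the 4-cycle (4, 8, 5, 7).
Advancing 2 steps from 4: 4 → 8 → 5.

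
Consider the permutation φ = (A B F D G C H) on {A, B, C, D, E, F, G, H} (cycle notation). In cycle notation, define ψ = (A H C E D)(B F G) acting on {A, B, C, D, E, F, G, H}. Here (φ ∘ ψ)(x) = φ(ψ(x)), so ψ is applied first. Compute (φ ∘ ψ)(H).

ψ(H) = C, then φ(C) = H; composing gives (φ ∘ ψ)(H) = H.

H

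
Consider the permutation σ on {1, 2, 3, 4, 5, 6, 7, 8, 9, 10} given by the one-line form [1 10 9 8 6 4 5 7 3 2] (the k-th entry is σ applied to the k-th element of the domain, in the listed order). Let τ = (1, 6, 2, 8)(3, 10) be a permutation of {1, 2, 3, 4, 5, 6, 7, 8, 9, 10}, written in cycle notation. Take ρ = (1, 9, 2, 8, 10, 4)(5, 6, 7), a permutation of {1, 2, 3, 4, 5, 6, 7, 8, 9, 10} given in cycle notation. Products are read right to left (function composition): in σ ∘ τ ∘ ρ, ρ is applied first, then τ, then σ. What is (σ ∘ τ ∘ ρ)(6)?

5

Chase 6: ρ(6) = 7; τ(7) = 7; σ(7) = 5. Hence (σ ∘ τ ∘ ρ)(6) = 5.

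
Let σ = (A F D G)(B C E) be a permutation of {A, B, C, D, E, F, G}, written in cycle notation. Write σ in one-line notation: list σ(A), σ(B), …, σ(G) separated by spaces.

F C E G B D A

Each element maps to the next entry in its cycle (wrapping to the front): A↦F, B↦C, C↦E, D↦G, E↦B, F↦D, G↦A.
So the one-line form is F C E G B D A.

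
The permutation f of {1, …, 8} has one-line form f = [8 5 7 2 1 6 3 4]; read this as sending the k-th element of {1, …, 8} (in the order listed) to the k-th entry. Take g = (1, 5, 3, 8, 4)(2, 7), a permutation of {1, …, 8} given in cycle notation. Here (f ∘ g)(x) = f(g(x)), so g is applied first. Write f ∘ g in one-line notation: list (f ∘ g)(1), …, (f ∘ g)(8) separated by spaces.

1 3 4 8 7 6 5 2

(f ∘ g)(x) = f(g(x)). Computing each image: f(g(1)) = f(5) = 1, f(g(2)) = f(7) = 3, f(g(3)) = f(8) = 4, f(g(4)) = f(1) = 8, f(g(5)) = f(3) = 7, f(g(6)) = f(6) = 6, f(g(7)) = f(2) = 5, f(g(8)) = f(4) = 2.
Hence f ∘ g = [1 3 4 8 7 6 5 2].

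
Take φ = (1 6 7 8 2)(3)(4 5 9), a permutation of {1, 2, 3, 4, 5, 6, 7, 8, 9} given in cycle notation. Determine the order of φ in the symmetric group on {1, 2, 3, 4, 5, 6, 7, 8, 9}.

15

The disjoint cycles have lengths 5, 3, 1.
The order is lcm(5, 3) = 15.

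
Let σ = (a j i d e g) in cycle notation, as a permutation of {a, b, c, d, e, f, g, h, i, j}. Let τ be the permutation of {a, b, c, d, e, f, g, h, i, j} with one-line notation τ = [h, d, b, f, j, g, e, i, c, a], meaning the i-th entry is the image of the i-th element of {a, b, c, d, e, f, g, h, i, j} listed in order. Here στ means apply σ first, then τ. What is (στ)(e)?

e

(στ)(e) = τ(σ(e)). σ(e) = g, then τ(g) = e. So (στ)(e) = e.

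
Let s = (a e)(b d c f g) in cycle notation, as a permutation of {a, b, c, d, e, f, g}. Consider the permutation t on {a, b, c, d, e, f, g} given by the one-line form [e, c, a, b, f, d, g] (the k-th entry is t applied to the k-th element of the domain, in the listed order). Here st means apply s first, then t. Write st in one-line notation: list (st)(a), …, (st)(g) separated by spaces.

f b d a e g c

(st)(x) = t(s(x)). Computing each image: t(s(a)) = t(e) = f, t(s(b)) = t(d) = b, t(s(c)) = t(f) = d, t(s(d)) = t(c) = a, t(s(e)) = t(a) = e, t(s(f)) = t(g) = g, t(s(g)) = t(b) = c.
Hence st = [f b d a e g c].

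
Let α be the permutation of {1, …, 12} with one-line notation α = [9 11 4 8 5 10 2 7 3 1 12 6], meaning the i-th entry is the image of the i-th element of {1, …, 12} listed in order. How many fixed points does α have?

The fixed points (elements with α(x) = x) are {5}, so there is 1.

1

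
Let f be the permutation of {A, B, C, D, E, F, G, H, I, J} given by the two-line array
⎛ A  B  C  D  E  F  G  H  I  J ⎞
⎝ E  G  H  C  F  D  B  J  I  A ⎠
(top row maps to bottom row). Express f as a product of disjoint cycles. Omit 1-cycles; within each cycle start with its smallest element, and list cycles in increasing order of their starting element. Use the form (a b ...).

From A: A → E → F → D → C → H → J → A, closing the cycle (A E F D C H J).
Repeating from the next unused element and collecting all non-trivial cycles gives (A E F D C H J)(B G).

(A E F D C H J)(B G)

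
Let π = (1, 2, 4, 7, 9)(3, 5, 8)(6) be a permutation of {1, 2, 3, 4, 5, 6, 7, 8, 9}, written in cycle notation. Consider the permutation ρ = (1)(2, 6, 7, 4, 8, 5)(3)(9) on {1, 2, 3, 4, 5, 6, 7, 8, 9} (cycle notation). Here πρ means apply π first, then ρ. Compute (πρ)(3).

First apply π: π(3) = 5, then ρ(5) = 2. Thus (πρ)(3) = 2.

2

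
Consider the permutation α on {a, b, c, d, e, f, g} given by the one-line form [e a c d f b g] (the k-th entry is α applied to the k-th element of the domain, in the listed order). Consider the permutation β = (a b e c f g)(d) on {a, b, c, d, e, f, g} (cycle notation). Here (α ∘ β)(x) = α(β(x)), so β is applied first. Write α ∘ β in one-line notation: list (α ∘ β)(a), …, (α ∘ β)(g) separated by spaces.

For each element, apply β then α: a → b → a; b → e → f; c → f → b; d → d → d; e → c → c; f → g → g; g → a → e.
Collecting the images, α ∘ β = [a f b d c g e].

a f b d c g e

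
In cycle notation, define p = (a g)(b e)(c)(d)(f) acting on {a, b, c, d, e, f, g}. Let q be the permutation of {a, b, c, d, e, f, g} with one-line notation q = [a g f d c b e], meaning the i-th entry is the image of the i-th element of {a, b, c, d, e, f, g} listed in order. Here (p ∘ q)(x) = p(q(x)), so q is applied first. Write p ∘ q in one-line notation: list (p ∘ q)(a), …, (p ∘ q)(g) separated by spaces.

g a f d c e b

Chase each element through q then p: a → a → g; b → g → a; c → f → f; d → d → d; e → c → c; f → b → e; g → e → b.
Collecting the images, p ∘ q = [g a f d c e b].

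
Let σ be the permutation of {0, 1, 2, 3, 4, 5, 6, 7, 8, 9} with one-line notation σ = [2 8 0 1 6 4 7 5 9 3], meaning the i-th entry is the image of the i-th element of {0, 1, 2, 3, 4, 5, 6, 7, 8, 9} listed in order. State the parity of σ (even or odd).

odd

In disjoint-cycle form the cycle lengths are 4, 4, 2.
A cycle of length ℓ contributes ℓ−1 transpositions, so σ is a product of 3 + 3 + 1 = 7 transpositions — odd.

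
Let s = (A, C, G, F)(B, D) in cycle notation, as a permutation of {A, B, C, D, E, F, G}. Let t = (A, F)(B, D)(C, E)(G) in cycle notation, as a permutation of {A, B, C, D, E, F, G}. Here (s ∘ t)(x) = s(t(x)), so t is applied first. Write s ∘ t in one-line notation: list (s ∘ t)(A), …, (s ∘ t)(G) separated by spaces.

For each element, apply t then s: A → F → A; B → D → B; C → E → E; D → B → D; E → C → G; F → A → C; G → G → F.
So s ∘ t in one-line form is A B E D G C F.

A B E D G C F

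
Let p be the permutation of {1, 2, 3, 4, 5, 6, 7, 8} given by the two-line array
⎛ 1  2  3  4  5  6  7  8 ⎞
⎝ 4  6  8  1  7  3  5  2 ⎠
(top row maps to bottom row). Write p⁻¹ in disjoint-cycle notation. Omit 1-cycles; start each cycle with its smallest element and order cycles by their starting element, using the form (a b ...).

The cycle decomposition of p is (1 4)(2 6 3 8)(5 7).
Reversing each cycle (and rotating so the smallest element leads) gives p⁻¹ = (1 4)(2 8 3 6)(5 7).

(1 4)(2 8 3 6)(5 7)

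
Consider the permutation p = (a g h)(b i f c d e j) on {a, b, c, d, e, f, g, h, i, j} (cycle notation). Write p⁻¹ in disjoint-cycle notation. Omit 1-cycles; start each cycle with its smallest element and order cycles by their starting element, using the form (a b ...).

Inverting a permutation written in cycle notation just reverses the order within every cycle.
Reversing each cycle of p and rotating so the smallest element leads gives (a h g)(b j e d c f i).

(a h g)(b j e d c f i)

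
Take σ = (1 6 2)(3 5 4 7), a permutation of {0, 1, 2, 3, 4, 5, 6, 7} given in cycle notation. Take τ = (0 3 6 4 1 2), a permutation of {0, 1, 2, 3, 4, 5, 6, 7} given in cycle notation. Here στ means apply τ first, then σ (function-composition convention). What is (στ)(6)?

7

First apply τ: τ(6) = 4, then σ(4) = 7. Thus (στ)(6) = 7.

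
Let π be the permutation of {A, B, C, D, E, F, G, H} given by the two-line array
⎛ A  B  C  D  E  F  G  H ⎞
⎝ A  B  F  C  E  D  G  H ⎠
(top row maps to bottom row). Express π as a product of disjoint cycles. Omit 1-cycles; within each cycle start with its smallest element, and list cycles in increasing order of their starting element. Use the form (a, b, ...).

(C, F, D)

Iterating π from C gives C → F → D → C; that is the 3-cycle (C, F, D).
Continuing from each remaining unvisited element yields (C, F, D).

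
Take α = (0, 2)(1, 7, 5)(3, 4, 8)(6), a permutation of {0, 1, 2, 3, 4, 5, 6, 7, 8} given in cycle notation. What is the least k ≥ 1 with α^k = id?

6

The cycle type of α is (3, 3, 2, 1).
The order is lcm(3, 3, 2) = 6.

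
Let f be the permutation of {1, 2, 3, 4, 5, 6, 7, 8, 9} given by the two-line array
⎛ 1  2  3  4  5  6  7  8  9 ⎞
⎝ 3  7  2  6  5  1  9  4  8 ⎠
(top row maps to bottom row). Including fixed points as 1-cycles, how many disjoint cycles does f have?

2

The cycle decomposition is (1 3 2 7 9 8 4 6)(5), which has 2 cycles (counting 1-cycles).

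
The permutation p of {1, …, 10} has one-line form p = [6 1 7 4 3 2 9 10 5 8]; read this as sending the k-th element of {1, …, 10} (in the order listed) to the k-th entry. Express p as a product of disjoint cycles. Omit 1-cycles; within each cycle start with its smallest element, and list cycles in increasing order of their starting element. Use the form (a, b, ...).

(1, 6, 2)(3, 7, 9, 5)(8, 10)

Start at 1 and follow images: 1 → 6 → 2 → 1, giving the cycle (1, 6, 2).
Continuing from each remaining unvisited element yields (1, 6, 2)(3, 7, 9, 5)(8, 10).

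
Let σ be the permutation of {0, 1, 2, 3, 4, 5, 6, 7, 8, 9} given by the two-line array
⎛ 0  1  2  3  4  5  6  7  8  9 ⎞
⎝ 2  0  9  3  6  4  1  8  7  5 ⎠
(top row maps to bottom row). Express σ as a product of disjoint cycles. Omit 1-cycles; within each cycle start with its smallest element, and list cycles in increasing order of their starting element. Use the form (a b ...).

Start at 0 and follow images: 0 → 2 → 9 → 5 → 4 → 6 → 1 → 0, giving the cycle (0 2 9 5 4 6 1).
Continuing from each remaining unvisited element yields (0 2 9 5 4 6 1)(7 8).

(0 2 9 5 4 6 1)(7 8)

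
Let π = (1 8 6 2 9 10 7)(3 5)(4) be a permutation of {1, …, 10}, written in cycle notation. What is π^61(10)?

2

10 lies in the 7-cycle (1 8 6 2 9 10 7).
On a 7-cycle, π^7 is the identity, so π^61 = π^5 there (61 ≡ 5 mod 7).
Advancing 5 steps from 10: 10 → 7 → 1 → 8 → 6 → 2.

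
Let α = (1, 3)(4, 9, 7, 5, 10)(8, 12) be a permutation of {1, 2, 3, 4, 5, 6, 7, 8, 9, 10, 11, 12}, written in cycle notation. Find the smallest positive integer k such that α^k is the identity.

The cycle type of α is (5, 2, 2, 1, 1, 1).
The order is lcm(5, 2, 2) = 10.

10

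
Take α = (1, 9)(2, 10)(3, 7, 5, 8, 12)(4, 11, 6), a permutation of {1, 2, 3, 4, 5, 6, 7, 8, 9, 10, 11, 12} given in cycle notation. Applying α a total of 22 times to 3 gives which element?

5

3 lies in the 5-cycle (3, 7, 5, 8, 12).
On a 5-cycle, α^5 is the identity, so α^22 = α^2 there (22 ≡ 2 mod 5).
Advancing 2 steps from 3: 3 → 7 → 5.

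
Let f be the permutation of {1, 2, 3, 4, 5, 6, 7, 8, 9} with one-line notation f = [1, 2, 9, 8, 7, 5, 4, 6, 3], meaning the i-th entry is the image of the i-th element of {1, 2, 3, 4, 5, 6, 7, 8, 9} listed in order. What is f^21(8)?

6

Tracing 8 → 6 → … returns to 8 after 5 steps, so 8 lies in a 5-cycle (4, 8, 6, 5, 7).
Powers repeat with period 5 on this cycle, and 21 mod 5 = 1, so f^21(8) = f^1(8).
Stepping 1 place around the cycle: 8 → 6.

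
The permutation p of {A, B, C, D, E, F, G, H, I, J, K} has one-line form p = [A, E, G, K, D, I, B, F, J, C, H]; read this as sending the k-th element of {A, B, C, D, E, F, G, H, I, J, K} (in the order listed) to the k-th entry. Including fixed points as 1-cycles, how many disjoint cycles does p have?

2

The cycle decomposition is (A)(B, E, D, K, H, F, I, J, C, G), which has 2 cycles (counting 1-cycles).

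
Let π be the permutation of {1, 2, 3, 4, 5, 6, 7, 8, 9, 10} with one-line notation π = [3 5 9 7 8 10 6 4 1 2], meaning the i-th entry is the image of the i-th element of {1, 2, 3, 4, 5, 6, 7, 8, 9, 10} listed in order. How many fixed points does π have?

0

No element satisfies π(x) = x, so there are 0 fixed points.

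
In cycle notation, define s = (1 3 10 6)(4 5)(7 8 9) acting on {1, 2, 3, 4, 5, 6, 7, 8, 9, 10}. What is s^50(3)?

6

3 lies in the 4-cycle (1 3 10 6).
Since the cycle has length 4, s^50 acts on it the same as s^2 (50 mod 4 = 2).
Advancing 2 steps from 3: 3 → 10 → 6.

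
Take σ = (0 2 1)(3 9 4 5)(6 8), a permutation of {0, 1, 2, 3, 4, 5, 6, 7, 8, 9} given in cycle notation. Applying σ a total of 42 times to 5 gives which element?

5 lies in the 4-cycle (3 9 4 5).
Since the cycle has length 4, σ^42 acts on it the same as σ^2 (42 mod 4 = 2).
Stepping 2 places around the cycle: 5 → 3 → 9.

9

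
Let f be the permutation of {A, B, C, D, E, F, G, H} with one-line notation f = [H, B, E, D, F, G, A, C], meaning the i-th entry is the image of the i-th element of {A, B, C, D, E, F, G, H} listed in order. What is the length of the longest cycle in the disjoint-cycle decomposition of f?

Decomposing into disjoint cycles gives (A, H, C, E, F, G); the longest has length 6.

6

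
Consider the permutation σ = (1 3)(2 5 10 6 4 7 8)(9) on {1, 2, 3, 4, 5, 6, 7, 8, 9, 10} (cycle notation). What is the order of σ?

The disjoint cycles have lengths 7, 2, 1.
The order is lcm(7, 2) = 14.

14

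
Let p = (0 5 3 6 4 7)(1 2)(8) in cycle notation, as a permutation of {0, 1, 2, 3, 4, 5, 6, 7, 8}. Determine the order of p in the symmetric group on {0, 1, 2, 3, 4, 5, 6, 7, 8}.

The cycle type of p is (6, 2, 1).
Since disjoint cycles commute, ord(p) = lcm(6, 2) = 6.

6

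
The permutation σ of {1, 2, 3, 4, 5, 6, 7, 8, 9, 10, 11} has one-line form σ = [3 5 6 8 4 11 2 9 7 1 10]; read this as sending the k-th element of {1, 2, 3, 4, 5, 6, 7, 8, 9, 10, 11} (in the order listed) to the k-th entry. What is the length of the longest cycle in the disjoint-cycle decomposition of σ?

6

Decomposing into disjoint cycles gives (1, 3, 6, 11, 10)(2, 5, 4, 8, 9, 7); the longest has length 6.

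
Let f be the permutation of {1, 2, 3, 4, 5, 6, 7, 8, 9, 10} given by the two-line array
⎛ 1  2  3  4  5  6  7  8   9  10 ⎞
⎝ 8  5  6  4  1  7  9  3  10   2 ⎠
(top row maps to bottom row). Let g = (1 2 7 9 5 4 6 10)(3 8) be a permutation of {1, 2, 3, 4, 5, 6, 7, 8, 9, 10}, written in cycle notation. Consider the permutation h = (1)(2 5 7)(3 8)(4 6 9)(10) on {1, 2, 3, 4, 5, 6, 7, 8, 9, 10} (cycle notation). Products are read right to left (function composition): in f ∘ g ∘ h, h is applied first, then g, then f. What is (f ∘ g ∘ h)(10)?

Apply the permutations in order: h(10) = 10, then g(10) = 1, then f(1) = 8. So (f ∘ g ∘ h)(10) = 8.

8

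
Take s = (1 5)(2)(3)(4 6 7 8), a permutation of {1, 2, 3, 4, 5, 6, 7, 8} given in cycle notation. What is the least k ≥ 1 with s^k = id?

The disjoint cycles have lengths 4, 2, 1, 1.
The order is lcm(4, 2) = 4.

4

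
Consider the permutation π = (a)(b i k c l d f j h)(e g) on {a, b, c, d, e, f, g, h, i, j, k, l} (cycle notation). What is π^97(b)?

b lies in the 9-cycle (b i k c l d f j h).
Powers repeat with period 9 on this cycle, and 97 mod 9 = 7, so π^97(b) = π^7(b).
Stepping 7 places around the cycle: b → i → k → c → l → d → f → j.

j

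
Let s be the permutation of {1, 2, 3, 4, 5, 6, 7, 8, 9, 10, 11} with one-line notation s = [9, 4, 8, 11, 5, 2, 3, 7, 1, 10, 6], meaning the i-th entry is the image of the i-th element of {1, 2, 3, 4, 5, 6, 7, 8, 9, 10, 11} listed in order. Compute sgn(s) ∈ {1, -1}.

In disjoint-cycle form the cycle lengths are 4, 3, 2, 1, 1.
A cycle of length ℓ contributes ℓ−1 transpositions, so s is a product of 3 + 2 + 1 = 6 transpositions — even.

1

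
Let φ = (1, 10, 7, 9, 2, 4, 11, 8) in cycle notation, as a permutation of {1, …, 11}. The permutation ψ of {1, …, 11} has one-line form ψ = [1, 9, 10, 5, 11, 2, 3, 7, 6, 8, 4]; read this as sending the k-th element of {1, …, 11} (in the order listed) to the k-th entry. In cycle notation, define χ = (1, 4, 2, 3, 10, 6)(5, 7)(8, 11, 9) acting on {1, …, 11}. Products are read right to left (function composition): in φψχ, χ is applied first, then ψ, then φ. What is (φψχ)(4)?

(φψχ)(4) = φ(ψ(χ(4))). χ(4) = 2, then ψ(2) = 9, then φ(9) = 2, so the result is 2.

2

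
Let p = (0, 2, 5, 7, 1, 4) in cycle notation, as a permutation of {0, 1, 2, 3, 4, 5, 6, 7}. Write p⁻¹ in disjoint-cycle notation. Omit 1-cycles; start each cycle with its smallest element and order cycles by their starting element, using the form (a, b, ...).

The inverse reverses each cycle.
Reversing each cycle of p and rotating so the smallest element leads gives (0, 4, 1, 7, 5, 2).

(0, 4, 1, 7, 5, 2)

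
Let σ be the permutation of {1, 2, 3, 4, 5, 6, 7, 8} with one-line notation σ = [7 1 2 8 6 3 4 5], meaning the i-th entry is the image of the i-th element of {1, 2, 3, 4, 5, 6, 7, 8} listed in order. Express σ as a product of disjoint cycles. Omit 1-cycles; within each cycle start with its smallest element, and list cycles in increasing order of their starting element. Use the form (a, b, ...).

(1, 7, 4, 8, 5, 6, 3, 2)

Iterating σ from 1 gives 1 → 7 → 4 → 8 → 5 → 6 → 3 → 2 → 1; that is the 8-cycle (1, 7, 4, 8, 5, 6, 3, 2).
Continuing from each remaining unvisited element yields (1, 7, 4, 8, 5, 6, 3, 2).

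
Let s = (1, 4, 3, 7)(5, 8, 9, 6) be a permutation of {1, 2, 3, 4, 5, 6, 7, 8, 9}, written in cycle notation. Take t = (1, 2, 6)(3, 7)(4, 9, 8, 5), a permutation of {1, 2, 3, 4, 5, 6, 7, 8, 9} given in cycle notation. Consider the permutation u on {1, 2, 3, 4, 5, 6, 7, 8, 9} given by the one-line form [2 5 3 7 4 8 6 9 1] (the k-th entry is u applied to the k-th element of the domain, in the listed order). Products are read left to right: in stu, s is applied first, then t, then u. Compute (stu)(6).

7

Apply the permutations in order: s(6) = 5, then t(5) = 4, then u(4) = 7. So (stu)(6) = 7.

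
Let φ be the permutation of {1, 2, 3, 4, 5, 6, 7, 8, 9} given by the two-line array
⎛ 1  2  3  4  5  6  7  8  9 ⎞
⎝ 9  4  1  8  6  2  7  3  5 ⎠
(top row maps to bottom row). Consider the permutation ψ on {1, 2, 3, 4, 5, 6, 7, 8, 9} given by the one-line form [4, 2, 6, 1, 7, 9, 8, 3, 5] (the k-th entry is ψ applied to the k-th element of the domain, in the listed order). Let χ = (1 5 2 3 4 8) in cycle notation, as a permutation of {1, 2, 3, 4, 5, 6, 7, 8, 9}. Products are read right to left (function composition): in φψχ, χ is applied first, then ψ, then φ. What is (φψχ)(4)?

1

(φψχ)(4) = φ(ψ(χ(4))). χ(4) = 8, then ψ(8) = 3, then φ(3) = 1, so the result is 1.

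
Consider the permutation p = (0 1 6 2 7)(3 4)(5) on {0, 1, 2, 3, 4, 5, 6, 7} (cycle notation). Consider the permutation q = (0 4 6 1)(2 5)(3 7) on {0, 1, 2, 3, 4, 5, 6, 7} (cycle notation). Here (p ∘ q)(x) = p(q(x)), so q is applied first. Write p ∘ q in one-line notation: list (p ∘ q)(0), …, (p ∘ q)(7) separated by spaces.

3 1 5 0 2 7 6 4

Chase each element through q then p: 0 → 4 → 3; 1 → 0 → 1; 2 → 5 → 5; 3 → 7 → 0; 4 → 6 → 2; 5 → 2 → 7; 6 → 1 → 6; 7 → 3 → 4.
Collecting the images, p ∘ q = [3 1 5 0 2 7 6 4].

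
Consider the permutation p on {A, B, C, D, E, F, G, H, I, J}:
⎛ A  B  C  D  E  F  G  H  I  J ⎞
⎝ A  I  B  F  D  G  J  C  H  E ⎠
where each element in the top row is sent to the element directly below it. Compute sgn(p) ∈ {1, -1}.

In disjoint-cycle form the cycle lengths are 5, 4, 1.
A cycle is odd iff its length is even; p has 1 even-length cycle, so sgn(p) = (−1)^1 and p is odd.

-1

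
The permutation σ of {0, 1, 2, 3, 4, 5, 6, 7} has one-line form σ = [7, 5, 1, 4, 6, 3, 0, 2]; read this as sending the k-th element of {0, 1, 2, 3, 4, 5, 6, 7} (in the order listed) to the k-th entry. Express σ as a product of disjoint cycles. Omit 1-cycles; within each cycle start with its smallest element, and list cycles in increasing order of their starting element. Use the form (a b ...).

(0 7 2 1 5 3 4 6)

From 0: 0 → 7 → 2 → 1 → 5 → 3 → 4 → 6 → 0, closing the cycle (0 7 2 1 5 3 4 6).
Repeating from the next unused element and collecting all non-trivial cycles gives (0 7 2 1 5 3 4 6).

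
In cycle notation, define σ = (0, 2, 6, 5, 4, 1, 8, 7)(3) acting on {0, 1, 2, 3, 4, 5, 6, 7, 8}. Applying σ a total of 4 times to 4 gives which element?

4 lies in the 8-cycle (0, 2, 6, 5, 4, 1, 8, 7).
Advancing 4 steps from 4: 4 → 1 → 8 → 7 → 0.

0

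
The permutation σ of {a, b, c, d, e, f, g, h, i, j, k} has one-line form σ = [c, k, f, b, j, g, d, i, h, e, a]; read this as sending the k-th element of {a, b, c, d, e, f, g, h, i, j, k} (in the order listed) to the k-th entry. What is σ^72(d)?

k

Tracing d → b → … returns to d after 7 steps, so d lies in a 7-cycle (a, c, f, g, d, b, k).
Since the cycle has length 7, σ^72 acts on it the same as σ^2 (72 mod 7 = 2).
Stepping 2 places around the cycle: d → b → k.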